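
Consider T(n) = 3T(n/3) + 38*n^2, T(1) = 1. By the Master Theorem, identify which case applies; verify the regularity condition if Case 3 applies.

a=3, b=3, f(n)=38*n^2.
log_3(3) = 1 < 2.
f(n) = Omega(n^(1+epsilon)) for some epsilon > 0, so Case 3 is the candidate.
Regularity: a*f(n/b) = 3*38*(n/3)^2 = (3/9)*38*n^2 <= c*f(n) with c = 3/9 < 1. Satisfied.
Case 3: T(n) = Theta(n^2).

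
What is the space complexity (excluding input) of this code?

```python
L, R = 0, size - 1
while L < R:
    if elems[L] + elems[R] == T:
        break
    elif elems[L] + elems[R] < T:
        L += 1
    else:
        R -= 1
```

Space complexity: O(1).
Only a constant amount of auxiliary storage is used; nothing grows with n.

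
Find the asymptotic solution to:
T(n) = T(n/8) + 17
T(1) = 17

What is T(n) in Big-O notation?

Each step divides n by 8 and adds 17. After log_8(n) steps, T(n) = O(log n).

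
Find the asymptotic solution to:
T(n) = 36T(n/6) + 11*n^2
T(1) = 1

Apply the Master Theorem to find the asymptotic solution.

a=36, b=6, f(n)=11*n^2. log_6(36) = 2. Case 2: T(n) = O(n^2 log n).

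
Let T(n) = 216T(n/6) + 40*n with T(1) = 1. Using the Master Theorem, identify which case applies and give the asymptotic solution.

a=216, b=6, f(n)=40*n.
log_6(216) = 3 > 1.
Since f(n) = O(n^1) is polynomially smaller than n^3, Case 1 applies.
T(n) = Theta(n^3).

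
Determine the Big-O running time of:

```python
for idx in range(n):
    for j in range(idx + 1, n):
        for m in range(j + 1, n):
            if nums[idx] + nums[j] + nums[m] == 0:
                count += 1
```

Time complexity: O(n^3).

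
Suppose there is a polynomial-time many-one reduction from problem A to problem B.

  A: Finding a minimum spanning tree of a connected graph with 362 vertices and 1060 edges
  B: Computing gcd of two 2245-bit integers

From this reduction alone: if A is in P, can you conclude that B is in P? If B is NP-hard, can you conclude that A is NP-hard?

A poly-time reduction A <=_p B transfers tractability DOWN (B easy => A easy) and hardness UP (A hard => B hard), not the reverse.
From A in P, the reduction alone does NOT give B in P: any problem in P trivially reduces to SAT, yet SAT is not known to be in P.
From B NP-hard, the reduction alone does NOT give A NP-hard: again, easy problems reduce to hard ones.
(Here in fact A is P and B is P.)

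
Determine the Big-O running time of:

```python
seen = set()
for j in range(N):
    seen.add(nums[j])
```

Time complexity: O(n).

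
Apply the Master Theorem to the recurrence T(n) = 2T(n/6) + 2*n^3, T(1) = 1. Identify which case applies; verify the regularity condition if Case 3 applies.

a=2, b=6, f(n)=2*n^3.
log_6(2) = 0.3869 < 3.
f(n) = Omega(n^(0.3869+epsilon)) for some epsilon > 0, so Case 3 is the candidate.
Regularity: a*f(n/b) = 2*2*(n/6)^3 = (2/216)*2*n^3 <= c*f(n) with c = 2/216 < 1. Satisfied.
Case 3: T(n) = Theta(n^3).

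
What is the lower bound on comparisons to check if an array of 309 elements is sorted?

To verify 309 elements are sorted, we must compare each consecutive pair. Skipping any pair allows an adversary to swap them. Therefore 308 comparisons are necessary and sufficient.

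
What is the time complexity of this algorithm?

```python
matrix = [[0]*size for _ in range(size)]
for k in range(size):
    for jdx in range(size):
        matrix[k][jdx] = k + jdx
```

Time complexity: O(n^2).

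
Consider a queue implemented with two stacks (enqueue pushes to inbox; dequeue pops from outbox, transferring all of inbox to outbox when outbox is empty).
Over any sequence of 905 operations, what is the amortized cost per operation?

Each element is pushed to inbox once, popped once, pushed to outbox once, and popped once: 4 unit operations over its lifetime. Over 905 operations the total work is O(905). Amortized O(1) per enqueue/dequeue.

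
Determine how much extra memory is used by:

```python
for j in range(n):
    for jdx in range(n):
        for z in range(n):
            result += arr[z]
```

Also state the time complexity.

Space complexity: O(1).
Only a constant amount of auxiliary storage is used; nothing grows with n.
Time complexity: O(n^3).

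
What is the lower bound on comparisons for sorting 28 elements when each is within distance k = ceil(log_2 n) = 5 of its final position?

Partition the 28 positions into floor(n/k) blocks of k = 5 consecutive positions; any permutation within a block keeps every element within k of its final position, so there are at least (k!)^(n/k) distinguishable inputs. Lower bound: log_2((k!)^(n/k)) = (n/k) * log_2(k!) = Theta(n log k); with k = ceil(log_2 n), this is Omega(n log log n).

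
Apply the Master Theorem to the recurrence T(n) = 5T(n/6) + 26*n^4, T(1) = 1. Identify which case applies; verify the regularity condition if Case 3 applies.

a=5, b=6, f(n)=26*n^4.
log_6(5) = 0.8982 < 4.
f(n) = Omega(n^(0.8982+epsilon)) for some epsilon > 0, so Case 3 is the candidate.
Regularity: a*f(n/b) = 5*26*(n/6)^4 = (5/1296)*26*n^4 <= c*f(n) with c = 5/1296 < 1. Satisfied.
Case 3: T(n) = Theta(n^4).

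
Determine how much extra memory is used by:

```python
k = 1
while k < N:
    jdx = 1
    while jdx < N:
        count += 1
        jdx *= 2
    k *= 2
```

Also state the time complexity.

Space complexity: O(1).
Only a constant amount of auxiliary storage is used; nothing grows with n.
Time complexity: O(log^2 n).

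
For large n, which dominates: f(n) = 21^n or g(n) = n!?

g(n) = n! grows faster: n!/21^n -> infinity by Stirling.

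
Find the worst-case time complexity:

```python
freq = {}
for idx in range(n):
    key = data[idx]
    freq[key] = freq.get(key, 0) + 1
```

Time complexity: O(n).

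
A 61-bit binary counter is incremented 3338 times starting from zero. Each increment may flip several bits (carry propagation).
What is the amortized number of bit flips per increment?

Bit i flips on every 2^i-th increment, so over 3338 increments bit i flips floor(3338/2^i) times. Summing over i: total flips < 2 * 3338. Amortized: < 2 = O(1) per increment.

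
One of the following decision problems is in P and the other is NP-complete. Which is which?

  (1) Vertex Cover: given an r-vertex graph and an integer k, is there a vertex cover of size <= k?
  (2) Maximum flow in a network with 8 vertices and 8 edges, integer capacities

(1) is NP-complete: one of Karp's 21 NP-complete problems (with k part of the input; for any fixed constant k it is in P).
(2) is P: Edmonds-Karp / push-relabel run in polynomial time.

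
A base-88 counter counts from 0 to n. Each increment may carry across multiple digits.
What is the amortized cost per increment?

Digit at position i changes every 88^i increments. Total digit changes over n increments: n * 88/(88-1) = O(n). Amortized: O(1).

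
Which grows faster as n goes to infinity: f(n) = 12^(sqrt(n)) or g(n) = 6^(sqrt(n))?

f(n) = 12^(sqrt(n)) grows faster: ratio is (12/6)^(sqrt(n)) -> infinity since 12/6 > 1.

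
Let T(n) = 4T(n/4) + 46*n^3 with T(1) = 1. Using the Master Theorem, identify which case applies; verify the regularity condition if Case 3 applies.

a=4, b=4, f(n)=46*n^3.
log_4(4) = 1 < 3.
f(n) = Omega(n^(1+epsilon)) for some epsilon > 0, so Case 3 is the candidate.
Regularity: a*f(n/b) = 4*46*(n/4)^3 = (4/64)*46*n^3 <= c*f(n) with c = 4/64 < 1. Satisfied.
Case 3: T(n) = Theta(n^3).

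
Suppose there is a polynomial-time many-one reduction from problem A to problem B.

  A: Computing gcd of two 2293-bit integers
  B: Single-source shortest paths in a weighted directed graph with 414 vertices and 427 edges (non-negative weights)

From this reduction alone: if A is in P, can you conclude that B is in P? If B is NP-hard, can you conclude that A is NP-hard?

A poly-time reduction A <=_p B transfers tractability DOWN (B easy => A easy) and hardness UP (A hard => B hard), not the reverse.
From A in P, the reduction alone does NOT give B in P: any problem in P trivially reduces to SAT, yet SAT is not known to be in P.
From B NP-hard, the reduction alone does NOT give A NP-hard: again, easy problems reduce to hard ones.
(Here in fact A is P and B is P.)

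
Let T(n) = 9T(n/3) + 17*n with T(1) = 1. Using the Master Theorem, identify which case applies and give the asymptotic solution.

a=9, b=3, f(n)=17*n.
log_3(9) = 2 > 1.
Since f(n) = O(n^1) is polynomially smaller than n^2, Case 1 applies.
T(n) = Theta(n^2).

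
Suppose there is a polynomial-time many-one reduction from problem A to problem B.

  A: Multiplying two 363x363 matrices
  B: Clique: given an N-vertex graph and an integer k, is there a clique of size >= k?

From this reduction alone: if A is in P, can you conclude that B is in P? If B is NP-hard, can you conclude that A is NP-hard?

A poly-time reduction A <=_p B transfers tractability DOWN (B easy => A easy) and hardness UP (A hard => B hard), not the reverse.
From A in P, the reduction alone does NOT give B in P: any problem in P trivially reduces to SAT, yet SAT is not known to be in P.
From B NP-hard, the reduction alone does NOT give A NP-hard: again, easy problems reduce to hard ones.
(Here in fact A is P and B is NP-complete.)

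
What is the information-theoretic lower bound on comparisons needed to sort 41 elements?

There are 41! = 33452526613163807108170062053440751665152000000000 possible orderings. Each comparison gives 1 bit. We need at least ceil(log_2(33452526613163807108170062053440751665152000000000)) = 165 comparisons.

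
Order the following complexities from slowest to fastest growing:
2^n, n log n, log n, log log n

Ordered by growth rate: log log n < log n < n log n < 2^n.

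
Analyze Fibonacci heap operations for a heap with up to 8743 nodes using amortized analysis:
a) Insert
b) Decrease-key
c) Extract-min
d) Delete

Fibonacci heaps use lazy consolidation. Potential function Phi = t + 2m (t = number of trees, m = marked nodes).
- Insert: O(1) actual, Delta Phi = +1 (one new tree) => O(1) amortized.
- Decrease-key: with c cascading cuts, actual cost is O(c); Delta Phi <= c - 2(c-1) + 2 = 4 - c (c new trees; >= c-1 marks cleared; <= 1 new mark). Amortized O(c) + (4 - c) = O(1).
- Extract-min: O(D(n) + t) actual; consolidation drops t to <= D(n)+1, so Delta Phi pays for the t term. D(n) = O(log n) for n = 8743 => O(log n) amortized.
- Delete: decrease-key to -inf then extract-min = O(log n).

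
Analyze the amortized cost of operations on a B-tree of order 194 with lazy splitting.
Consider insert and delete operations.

In a B-tree of order 194, a node splits when it has 194 keys. With lazy splitting, we use potential Phi = number of full nodes + number of near-empty nodes. Each split costs O(1) but reduces potential. Between splits, at least 97 insertions must occur in that node. Amortized structural cost is O(1) per operation, plus O(log_194 n) traversal.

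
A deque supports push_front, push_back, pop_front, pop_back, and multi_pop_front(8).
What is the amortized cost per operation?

Assign 2 credits to each push operation. A pop uses 1 saved credit. multi_pop_front(8) uses up to 8 saved credits from previous pushes. Credits never go negative. Amortized cost is O(1).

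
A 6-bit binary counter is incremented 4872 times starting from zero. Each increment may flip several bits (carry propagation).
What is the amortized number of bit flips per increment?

Bit i flips on every 2^i-th increment, so over 4872 increments bit i flips floor(4872/2^i) times. Summing over i: total flips < 2 * 4872. Amortized: < 2 = O(1) per increment.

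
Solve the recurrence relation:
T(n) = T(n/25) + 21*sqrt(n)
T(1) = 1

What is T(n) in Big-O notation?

Each level contributes sqrt(n/25^k). Geometric series with ratio 1/sqrt(25) < 1 sums to O(sqrt(n)).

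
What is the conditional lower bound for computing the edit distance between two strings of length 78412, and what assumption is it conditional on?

Under SETH (the Strong Exponential Time Hypothesis), edit distance on length-78412 strings cannot be computed in O(n^(2-epsilon)) time for any epsilon > 0 (Backurs-Indyk). The reduction is from CNF-SAT via the orthogonal vectors problem.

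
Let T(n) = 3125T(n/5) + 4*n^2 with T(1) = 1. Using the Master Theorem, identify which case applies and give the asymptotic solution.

a=3125, b=5, f(n)=4*n^2.
log_5(3125) = 5 > 2.
Since f(n) = O(n^2) is polynomially smaller than n^5, Case 1 applies.
T(n) = Theta(n^5).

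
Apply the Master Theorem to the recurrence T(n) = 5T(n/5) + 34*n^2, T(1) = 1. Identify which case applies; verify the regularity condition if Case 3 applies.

a=5, b=5, f(n)=34*n^2.
log_5(5) = 1 < 2.
f(n) = Omega(n^(1+epsilon)) for some epsilon > 0, so Case 3 is the candidate.
Regularity: a*f(n/b) = 5*34*(n/5)^2 = (5/25)*34*n^2 <= c*f(n) with c = 5/25 < 1. Satisfied.
Case 3: T(n) = Theta(n^2).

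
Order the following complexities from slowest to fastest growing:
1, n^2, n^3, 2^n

Ordered by growth rate: 1 < n^2 < n^3 < 2^n.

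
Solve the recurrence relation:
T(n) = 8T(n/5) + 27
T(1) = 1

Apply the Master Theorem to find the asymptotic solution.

a=8, b=5, f(n)=27. log_5(8) = 1.292. Case 1 of Master Theorem: T(n) = O(n^1.292).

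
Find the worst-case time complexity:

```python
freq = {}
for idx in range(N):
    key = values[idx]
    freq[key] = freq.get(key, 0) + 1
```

Time complexity: O(n).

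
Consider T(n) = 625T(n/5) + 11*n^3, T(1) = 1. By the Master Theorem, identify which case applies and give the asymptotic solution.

a=625, b=5, f(n)=11*n^3.
log_5(625) = 4 > 3.
Since f(n) = O(n^3) is polynomially smaller than n^4, Case 1 applies.
T(n) = Theta(n^4).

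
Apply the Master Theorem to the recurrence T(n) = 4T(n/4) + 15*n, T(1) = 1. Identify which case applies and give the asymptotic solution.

a=4, b=4, f(n)=15*n.
log_4(4) = 1, so n^(log_b(a)) = n.
f(n) = Theta(n), so Case 2 applies.
T(n) = Theta(n log n).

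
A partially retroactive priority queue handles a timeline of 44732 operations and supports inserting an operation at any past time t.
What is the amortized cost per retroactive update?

Partially retroactive priority queues (Demaine-Iacono-Langerman) allow updates at past times with queries only at the present. With a balanced BST over the m = 44732 timeline events tracking bridges, each retroactive insert or delete is O(log m) amortized.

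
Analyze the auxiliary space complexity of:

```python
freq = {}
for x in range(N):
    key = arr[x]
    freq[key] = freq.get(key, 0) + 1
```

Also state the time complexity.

Space complexity: O(n).
Auxiliary storage grows linearly with the input size n in the worst case.
Time complexity: O(n).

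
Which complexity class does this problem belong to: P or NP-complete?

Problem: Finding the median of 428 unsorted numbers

This problem is in P: linear-time selection (median-of-medians) runs in O(n).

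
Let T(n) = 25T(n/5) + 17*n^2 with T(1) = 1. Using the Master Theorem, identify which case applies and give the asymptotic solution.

a=25, b=5, f(n)=17*n^2.
log_5(25) = 2, so n^(log_b(a)) = n^2.
f(n) = Theta(n^2), so Case 2 applies.
T(n) = Theta(n^2 log n).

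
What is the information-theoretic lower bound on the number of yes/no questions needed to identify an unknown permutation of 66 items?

There are 66! = 544344939077443064003729240247842752644293064388798874532860126869671081148416000000000000000 permutations. Each yes/no question gives at most 1 bit, so at least ceil(log_2(544344939077443064003729240247842752644293064388798874532860126869671081148416000000000000000)) = 309 questions are needed.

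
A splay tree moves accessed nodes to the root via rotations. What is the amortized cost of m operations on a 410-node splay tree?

Using a potential function Phi = sum of log(size of subtree) for each node, each splay operation has amortized cost O(log n) where n = 410. Bad individual operations (O(n)) are offset by decreased potential.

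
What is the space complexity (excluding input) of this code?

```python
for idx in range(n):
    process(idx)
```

Space complexity: O(1).
Only a constant amount of auxiliary storage is used; nothing grows with n.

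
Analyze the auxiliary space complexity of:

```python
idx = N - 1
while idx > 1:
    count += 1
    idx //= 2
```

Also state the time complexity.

Space complexity: O(1).
Only a constant amount of auxiliary storage is used; nothing grows with n.
Time complexity: O(log n).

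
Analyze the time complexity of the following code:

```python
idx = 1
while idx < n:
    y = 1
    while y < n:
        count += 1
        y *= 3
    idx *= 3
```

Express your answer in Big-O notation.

Time complexity: O(log^2 n).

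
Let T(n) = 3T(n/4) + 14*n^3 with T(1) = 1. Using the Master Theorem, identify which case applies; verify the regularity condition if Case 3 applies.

a=3, b=4, f(n)=14*n^3.
log_4(3) = 0.7925 < 3.
f(n) = Omega(n^(0.7925+epsilon)) for some epsilon > 0, so Case 3 is the candidate.
Regularity: a*f(n/b) = 3*14*(n/4)^3 = (3/64)*14*n^3 <= c*f(n) with c = 3/64 < 1. Satisfied.
Case 3: T(n) = Theta(n^3).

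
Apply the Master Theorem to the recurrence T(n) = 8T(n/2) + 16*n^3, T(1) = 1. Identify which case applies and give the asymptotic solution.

a=8, b=2, f(n)=16*n^3.
log_2(8) = 3, so n^(log_b(a)) = n^3.
f(n) = Theta(n^3), so Case 2 applies.
T(n) = Theta(n^3 log n).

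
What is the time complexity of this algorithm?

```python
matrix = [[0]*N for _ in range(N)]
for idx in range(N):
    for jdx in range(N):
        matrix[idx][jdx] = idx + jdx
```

Time complexity: O(n^2).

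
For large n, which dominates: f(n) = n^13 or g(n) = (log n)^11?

f(n) = n^13 grows faster: any positive polynomial dominates any polylog.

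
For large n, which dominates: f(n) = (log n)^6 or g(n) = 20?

f(n) = (log n)^6 grows faster: any unbounded function dominates a constant.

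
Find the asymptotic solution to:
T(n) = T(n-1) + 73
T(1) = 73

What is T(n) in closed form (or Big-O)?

Unrolling: T(n) = T(n-1) + 73 = T(n-2) + 2*73 = ... = T(1) + (n-1)*73 = 73 + (n-1)*73 = 73n.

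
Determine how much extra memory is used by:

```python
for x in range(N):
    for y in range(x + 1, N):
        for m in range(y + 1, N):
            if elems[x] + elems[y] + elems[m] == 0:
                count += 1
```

Space complexity: O(1).
Only a constant amount of auxiliary storage is used; nothing grows with n.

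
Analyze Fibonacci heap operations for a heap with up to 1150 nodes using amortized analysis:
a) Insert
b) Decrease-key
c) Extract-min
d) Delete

Fibonacci heaps use lazy consolidation. Potential function Phi = t + 2m (t = number of trees, m = marked nodes).
- Insert: O(1) actual, Delta Phi = +1 (one new tree) => O(1) amortized.
- Decrease-key: with c cascading cuts, actual cost is O(c); Delta Phi <= c - 2(c-1) + 2 = 4 - c (c new trees; >= c-1 marks cleared; <= 1 new mark). Amortized O(c) + (4 - c) = O(1).
- Extract-min: O(D(n) + t) actual; consolidation drops t to <= D(n)+1, so Delta Phi pays for the t term. D(n) = O(log n) for n = 1150 => O(log n) amortized.
- Delete: decrease-key to -inf then extract-min = O(log n).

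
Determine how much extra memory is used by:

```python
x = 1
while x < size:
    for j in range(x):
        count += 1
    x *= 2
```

Space complexity: O(1).
Only a constant amount of auxiliary storage is used; nothing grows with n.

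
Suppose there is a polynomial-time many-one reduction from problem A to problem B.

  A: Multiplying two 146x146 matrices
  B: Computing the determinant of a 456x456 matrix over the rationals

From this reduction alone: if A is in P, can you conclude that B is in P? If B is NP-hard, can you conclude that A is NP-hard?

A poly-time reduction A <=_p B transfers tractability DOWN (B easy => A easy) and hardness UP (A hard => B hard), not the reverse.
From A in P, the reduction alone does NOT give B in P: any problem in P trivially reduces to SAT, yet SAT is not known to be in P.
From B NP-hard, the reduction alone does NOT give A NP-hard: again, easy problems reduce to hard ones.
(Here in fact A is P and B is P.)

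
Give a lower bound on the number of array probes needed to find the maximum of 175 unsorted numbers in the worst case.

Adversary: any unprobed cell could hold a value larger than everything seen so far. If fewer than 175 cells are probed, the adversary places the max in an unprobed cell. So all 175 cells must be examined; together with 175-1 comparisons this is tight.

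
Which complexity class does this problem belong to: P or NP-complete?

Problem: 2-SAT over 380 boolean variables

This problem is in P: 2-SAT is solvable in linear time via implication-graph SCCs.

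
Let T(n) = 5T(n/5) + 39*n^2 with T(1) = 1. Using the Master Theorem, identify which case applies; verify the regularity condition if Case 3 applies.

a=5, b=5, f(n)=39*n^2.
log_5(5) = 1 < 2.
f(n) = Omega(n^(1+epsilon)) for some epsilon > 0, so Case 3 is the candidate.
Regularity: a*f(n/b) = 5*39*(n/5)^2 = (5/25)*39*n^2 <= c*f(n) with c = 5/25 < 1. Satisfied.
Case 3: T(n) = Theta(n^2).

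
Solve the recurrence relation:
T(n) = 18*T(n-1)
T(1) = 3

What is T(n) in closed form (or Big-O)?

Each step multiplies by 18. T(n) = T(1)*18^(n-1) = 3*18^(n-1).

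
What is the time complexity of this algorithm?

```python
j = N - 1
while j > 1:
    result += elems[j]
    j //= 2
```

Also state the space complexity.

Time complexity: O(log n).
Space complexity: O(1).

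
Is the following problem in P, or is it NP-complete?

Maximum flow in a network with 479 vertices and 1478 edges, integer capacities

This problem is in P: Edmonds-Karp / push-relabel run in polynomial time.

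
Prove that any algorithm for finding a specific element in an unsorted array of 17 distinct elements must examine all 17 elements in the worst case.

Adversary argument: if the algorithm examines fewer than 17 elements, the adversary places the target in an unexamined position. The algorithm cannot distinguish 'not present' from 'in unexamined position'.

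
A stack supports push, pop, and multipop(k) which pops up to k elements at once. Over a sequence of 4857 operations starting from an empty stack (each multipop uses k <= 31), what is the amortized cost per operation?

Each element is pushed exactly once and popped at most once (whether by pop or as part of a multipop). So the total number of individual pops over the whole sequence is at most the number of pushes, which is at most 4857. Total work <= 2 * 4857, hence O(1) amortized per operation.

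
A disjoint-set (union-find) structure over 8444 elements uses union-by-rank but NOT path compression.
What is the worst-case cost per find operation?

Union-by-rank alone keeps every tree's height <= log_2(8444) ~= 13.0. Each find traverses from a node to its root, costing O(height) = O(log n). Without path compression this bound is tight.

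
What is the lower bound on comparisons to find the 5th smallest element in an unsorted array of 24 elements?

Finding the 5th smallest of 24 elements requires Omega(n) comparisons. Every element must participate in at least one comparison; otherwise it could be the 5th smallest.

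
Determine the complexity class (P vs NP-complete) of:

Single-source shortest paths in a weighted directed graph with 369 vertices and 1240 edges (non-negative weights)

This problem is in P: Dijkstra's algorithm runs in O((V+E) log V).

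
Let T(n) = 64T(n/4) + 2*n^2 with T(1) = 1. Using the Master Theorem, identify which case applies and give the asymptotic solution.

a=64, b=4, f(n)=2*n^2.
log_4(64) = 3 > 2.
Since f(n) = O(n^2) is polynomially smaller than n^3, Case 1 applies.
T(n) = Theta(n^3).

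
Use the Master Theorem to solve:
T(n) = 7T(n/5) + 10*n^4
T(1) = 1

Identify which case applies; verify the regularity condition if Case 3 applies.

a=7, b=5, f(n)=10*n^4.
log_5(7) = 1.209 < 4.
f(n) = Omega(n^(1.209+epsilon)) for some epsilon > 0, so Case 3 is the candidate.
Regularity: a*f(n/b) = 7*10*(n/5)^4 = (7/625)*10*n^4 <= c*f(n) with c = 7/625 < 1. Satisfied.
Case 3: T(n) = Theta(n^4).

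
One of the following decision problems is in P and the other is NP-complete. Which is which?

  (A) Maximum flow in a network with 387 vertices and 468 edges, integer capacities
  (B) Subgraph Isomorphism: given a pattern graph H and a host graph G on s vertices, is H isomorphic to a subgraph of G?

(A) is P: Edmonds-Karp / push-relabel run in polynomial time.
(B) is NP-complete: generalizes Clique and Hamiltonian Path (pattern size is part of the input).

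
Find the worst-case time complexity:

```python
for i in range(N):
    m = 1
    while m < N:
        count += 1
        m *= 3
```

Time complexity: O(n log n).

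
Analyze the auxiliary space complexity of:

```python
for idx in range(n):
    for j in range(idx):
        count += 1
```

Space complexity: O(1).
Only a constant amount of auxiliary storage is used; nothing grows with n.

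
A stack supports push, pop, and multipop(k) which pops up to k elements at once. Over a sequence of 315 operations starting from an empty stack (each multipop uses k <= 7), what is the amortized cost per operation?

Each element is pushed exactly once and popped at most once (whether by pop or as part of a multipop). So the total number of individual pops over the whole sequence is at most the number of pushes, which is at most 315. Total work <= 2 * 315, hence O(1) amortized per operation.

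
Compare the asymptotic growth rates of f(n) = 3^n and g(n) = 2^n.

f(n) = 3^n grows faster: (3/2)^n -> infinity since 3/2 > 1.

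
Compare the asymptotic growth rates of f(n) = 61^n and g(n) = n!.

g(n) = n! grows faster: n!/61^n -> infinity by Stirling.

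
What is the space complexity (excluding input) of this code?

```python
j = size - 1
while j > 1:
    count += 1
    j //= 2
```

Space complexity: O(1).
Only a constant amount of auxiliary storage is used; nothing grows with n.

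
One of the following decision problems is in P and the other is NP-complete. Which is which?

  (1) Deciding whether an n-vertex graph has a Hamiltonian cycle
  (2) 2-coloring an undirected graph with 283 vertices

(1) is NP-complete: one of Karp's 21 NP-complete problems.
(2) is P: 2-coloring is bipartiteness testing via BFS, O(V+E).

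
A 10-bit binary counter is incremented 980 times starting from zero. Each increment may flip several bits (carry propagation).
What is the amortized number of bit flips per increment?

Bit i flips on every 2^i-th increment, so over 980 increments bit i flips floor(980/2^i) times. Summing over i: total flips < 2 * 980. Amortized: < 2 = O(1) per increment.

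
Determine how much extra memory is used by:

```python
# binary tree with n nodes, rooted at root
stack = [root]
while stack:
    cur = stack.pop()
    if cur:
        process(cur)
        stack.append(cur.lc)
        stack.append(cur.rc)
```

Space complexity: O(n).
Auxiliary storage grows linearly with the input size n in the worst case.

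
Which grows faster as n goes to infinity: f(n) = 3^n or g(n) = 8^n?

g(n) = 8^n grows faster: (8/3)^n -> infinity since 8/3 > 1.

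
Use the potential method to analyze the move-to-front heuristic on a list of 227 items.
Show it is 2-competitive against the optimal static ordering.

Let Phi = number of inversions between the MTF list and the optimal static list (0 <= Phi <= C(227,2)). Accessing an element at MTF position k and optimal position j: the move-to-front destroys all k-1 inversions in front of it that are not in front in optimal (>= k-j of them) and creates at most j-1 new ones. Amortized cost <= k + (j-1) - (k-j) = 2j - 1 <= 2 * optimal cost.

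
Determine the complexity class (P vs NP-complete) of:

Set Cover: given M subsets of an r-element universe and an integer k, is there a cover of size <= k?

This problem is NP-complete: one of Karp's 21 NP-complete problems (with k part of the input).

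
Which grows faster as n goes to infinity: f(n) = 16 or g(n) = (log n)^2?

g(n) = (log n)^2 grows faster: any unbounded function dominates a constant.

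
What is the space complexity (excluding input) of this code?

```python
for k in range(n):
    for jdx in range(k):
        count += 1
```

Space complexity: O(1).
Only a constant amount of auxiliary storage is used; nothing grows with n.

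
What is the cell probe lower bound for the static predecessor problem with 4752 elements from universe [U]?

The Patrascu-Thorup lower bound shows any data structure on n = 4752 elements using O(n * polylog(n)) space requires Omega(log log U) query time. van Emde Boas trees achieve O(log log U) with O(U) space.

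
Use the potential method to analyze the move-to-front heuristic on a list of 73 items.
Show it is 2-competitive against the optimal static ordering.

Let Phi = number of inversions between the MTF list and the optimal static list (0 <= Phi <= C(73,2)). Accessing an element at MTF position k and optimal position j: the move-to-front destroys all k-1 inversions in front of it that are not in front in optimal (>= k-j of them) and creates at most j-1 new ones. Amortized cost <= k + (j-1) - (k-j) = 2j - 1 <= 2 * optimal cost.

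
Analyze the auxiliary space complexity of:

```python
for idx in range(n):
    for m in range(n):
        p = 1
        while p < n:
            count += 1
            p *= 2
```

Space complexity: O(1).
Only a constant amount of auxiliary storage is used; nothing grows with n.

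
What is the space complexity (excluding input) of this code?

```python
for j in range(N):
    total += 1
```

Space complexity: O(1).
Only a constant amount of auxiliary storage is used; nothing grows with n.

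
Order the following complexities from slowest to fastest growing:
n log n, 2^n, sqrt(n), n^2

Ordered by growth rate: sqrt(n) < n log n < n^2 < 2^n.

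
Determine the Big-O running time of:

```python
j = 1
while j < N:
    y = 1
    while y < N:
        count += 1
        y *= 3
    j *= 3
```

Time complexity: O(log^2 n).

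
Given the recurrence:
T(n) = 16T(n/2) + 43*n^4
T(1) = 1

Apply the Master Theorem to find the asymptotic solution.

a=16, b=2, f(n)=43*n^4. log_2(16) = 4. Case 2: T(n) = O(n^4 log n).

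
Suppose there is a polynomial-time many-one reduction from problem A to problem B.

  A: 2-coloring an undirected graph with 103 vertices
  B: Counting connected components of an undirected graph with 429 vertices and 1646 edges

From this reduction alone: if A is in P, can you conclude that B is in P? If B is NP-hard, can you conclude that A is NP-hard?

A poly-time reduction A <=_p B transfers tractability DOWN (B easy => A easy) and hardness UP (A hard => B hard), not the reverse.
From A in P, the reduction alone does NOT give B in P: any problem in P trivially reduces to SAT, yet SAT is not known to be in P.
From B NP-hard, the reduction alone does NOT give A NP-hard: again, easy problems reduce to hard ones.
(Here in fact A is P and B is P.)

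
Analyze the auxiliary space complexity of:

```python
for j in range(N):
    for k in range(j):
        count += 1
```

Space complexity: O(1).
Only a constant amount of auxiliary storage is used; nothing grows with n.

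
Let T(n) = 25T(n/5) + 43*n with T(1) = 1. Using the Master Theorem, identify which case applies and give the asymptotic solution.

a=25, b=5, f(n)=43*n.
log_5(25) = 2 > 1.
Since f(n) = O(n^1) is polynomially smaller than n^2, Case 1 applies.
T(n) = Theta(n^2).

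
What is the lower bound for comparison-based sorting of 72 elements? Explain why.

A comparison-based sorting algorithm corresponds to a decision tree. With 72! possible permutations, the tree has 72! leaves. The height is at least log_2(72!) = Omega(n log n) by Stirling's approximation.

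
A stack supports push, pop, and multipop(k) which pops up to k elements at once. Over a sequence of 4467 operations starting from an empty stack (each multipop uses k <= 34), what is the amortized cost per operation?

Each element is pushed exactly once and popped at most once (whether by pop or as part of a multipop). So the total number of individual pops over the whole sequence is at most the number of pushes, which is at most 4467. Total work <= 2 * 4467, hence O(1) amortized per operation.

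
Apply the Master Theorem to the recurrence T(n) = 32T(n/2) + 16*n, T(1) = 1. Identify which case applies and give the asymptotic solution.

a=32, b=2, f(n)=16*n.
log_2(32) = 5 > 1.
Since f(n) = O(n^1) is polynomially smaller than n^5, Case 1 applies.
T(n) = Theta(n^5).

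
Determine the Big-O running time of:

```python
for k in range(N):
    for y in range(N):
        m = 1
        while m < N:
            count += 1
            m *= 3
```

Time complexity: O(n^2 log n).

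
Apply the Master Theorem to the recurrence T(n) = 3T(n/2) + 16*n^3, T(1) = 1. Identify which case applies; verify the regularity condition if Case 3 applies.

a=3, b=2, f(n)=16*n^3.
log_2(3) = 1.585 < 3.
f(n) = Omega(n^(1.585+epsilon)) for some epsilon > 0, so Case 3 is the candidate.
Regularity: a*f(n/b) = 3*16*(n/2)^3 = (3/8)*16*n^3 <= c*f(n) with c = 3/8 < 1. Satisfied.
Case 3: T(n) = Theta(n^3).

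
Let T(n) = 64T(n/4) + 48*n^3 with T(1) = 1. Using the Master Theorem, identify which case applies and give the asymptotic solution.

a=64, b=4, f(n)=48*n^3.
log_4(64) = 3, so n^(log_b(a)) = n^3.
f(n) = Theta(n^3), so Case 2 applies.
T(n) = Theta(n^3 log n).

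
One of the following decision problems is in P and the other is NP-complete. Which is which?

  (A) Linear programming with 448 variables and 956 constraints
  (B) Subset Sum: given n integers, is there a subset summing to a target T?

(A) is P: the ellipsoid and interior-point methods run in polynomial time.
(B) is NP-complete: one of Karp's 21 NP-complete problems.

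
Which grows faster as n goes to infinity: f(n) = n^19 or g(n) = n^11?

f(n) = n^19 grows faster: n^19/n^11 = n^8 -> infinity.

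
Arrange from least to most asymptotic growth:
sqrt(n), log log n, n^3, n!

Ordered by growth rate: log log n < sqrt(n) < n^3 < n!.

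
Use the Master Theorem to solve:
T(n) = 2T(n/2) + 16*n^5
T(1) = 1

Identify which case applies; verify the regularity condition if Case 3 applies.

a=2, b=2, f(n)=16*n^5.
log_2(2) = 1 < 5.
f(n) = Omega(n^(1+epsilon)) for some epsilon > 0, so Case 3 is the candidate.
Regularity: a*f(n/b) = 2*16*(n/2)^5 = (2/32)*16*n^5 <= c*f(n) with c = 2/32 < 1. Satisfied.
Case 3: T(n) = Theta(n^5).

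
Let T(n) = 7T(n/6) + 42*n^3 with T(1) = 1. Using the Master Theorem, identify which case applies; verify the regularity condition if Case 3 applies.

a=7, b=6, f(n)=42*n^3.
log_6(7) = 1.086 < 3.
f(n) = Omega(n^(1.086+epsilon)) for some epsilon > 0, so Case 3 is the candidate.
Regularity: a*f(n/b) = 7*42*(n/6)^3 = (7/216)*42*n^3 <= c*f(n) with c = 7/216 < 1. Satisfied.
Case 3: T(n) = Theta(n^3).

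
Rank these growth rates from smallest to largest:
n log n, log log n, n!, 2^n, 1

Ordered by growth rate: 1 < log log n < n log n < 2^n < n!.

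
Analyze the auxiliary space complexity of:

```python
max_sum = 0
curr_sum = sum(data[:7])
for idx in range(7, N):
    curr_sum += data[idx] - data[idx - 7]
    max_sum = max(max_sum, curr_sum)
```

Space complexity: O(1).
Only a constant amount of auxiliary storage is used; nothing grows with n.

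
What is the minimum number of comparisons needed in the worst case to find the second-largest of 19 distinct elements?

Lower bound: finding the max needs 19-1 comparisons. By the adversary weight-doubling argument, the max must personally win >= ceil(log_2(19)) = 5 comparisons; the 2nd-largest is among those 5 losers, needing 5-1 more comparisons. Total >= 19-1 + 5-1 = 22. A balanced knockout tournament achieves this.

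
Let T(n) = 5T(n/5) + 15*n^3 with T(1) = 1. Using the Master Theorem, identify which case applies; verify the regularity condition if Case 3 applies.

a=5, b=5, f(n)=15*n^3.
log_5(5) = 1 < 3.
f(n) = Omega(n^(1+epsilon)) for some epsilon > 0, so Case 3 is the candidate.
Regularity: a*f(n/b) = 5*15*(n/5)^3 = (5/125)*15*n^3 <= c*f(n) with c = 5/125 < 1. Satisfied.
Case 3: T(n) = Theta(n^3).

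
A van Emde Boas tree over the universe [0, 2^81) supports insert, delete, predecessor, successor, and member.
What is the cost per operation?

vEB recursively partitions [0, 2417851639229258349412352) into sqrt(u) clusters of size sqrt(u). Each operation recurses into either one cluster or the summary, never both: T(u) = T(sqrt(u)) + O(1) => T(u) = O(log log u) = O(log 81). This is worst-case, not just amortized.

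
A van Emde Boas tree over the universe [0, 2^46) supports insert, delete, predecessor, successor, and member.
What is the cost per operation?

vEB recursively partitions [0, 70368744177664) into sqrt(u) clusters of size sqrt(u). Each operation recurses into either one cluster or the summary, never both: T(u) = T(sqrt(u)) + O(1) => T(u) = O(log log u) = O(log 46). This is worst-case, not just amortized.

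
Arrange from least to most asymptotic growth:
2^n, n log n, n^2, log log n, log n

Ordered by growth rate: log log n < log n < n log n < n^2 < 2^n.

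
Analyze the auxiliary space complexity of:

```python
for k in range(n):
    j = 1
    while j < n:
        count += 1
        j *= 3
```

Space complexity: O(1).
Only a constant amount of auxiliary storage is used; nothing grows with n.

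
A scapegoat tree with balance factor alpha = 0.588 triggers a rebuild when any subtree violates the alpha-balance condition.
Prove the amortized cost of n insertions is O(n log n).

Define potential Phi = c * sum of |size(left(v)) - size(right(v))| over all nodes. An insertion at depth d costs O(d) = O(log n) and increases Phi by O(log n). When a rebuild of subtree of size s occurs, it costs O(s) but reduces Phi by Omega(s). With alpha = 0.588, between rebuilds Omega(s) insertions must occur. Amortized cost per insertion: O(log n).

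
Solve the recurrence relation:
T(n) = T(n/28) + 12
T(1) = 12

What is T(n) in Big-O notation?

Each step divides n by 28 and adds 12. After log_28(n) steps, T(n) = O(log n).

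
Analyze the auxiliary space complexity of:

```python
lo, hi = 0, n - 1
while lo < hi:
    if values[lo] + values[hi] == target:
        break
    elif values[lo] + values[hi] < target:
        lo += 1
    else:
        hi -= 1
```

Space complexity: O(1).
Only a constant amount of auxiliary storage is used; nothing grows with n.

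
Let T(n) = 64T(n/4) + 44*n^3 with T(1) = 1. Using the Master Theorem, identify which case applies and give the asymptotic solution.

a=64, b=4, f(n)=44*n^3.
log_4(64) = 3, so n^(log_b(a)) = n^3.
f(n) = Theta(n^3), so Case 2 applies.
T(n) = Theta(n^3 log n).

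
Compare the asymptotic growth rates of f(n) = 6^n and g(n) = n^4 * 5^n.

f(n) = 6^n grows faster: 6^n / (n^4 5^n) = (6/5)^n / n^4 -> infinity since 6/5 > 1.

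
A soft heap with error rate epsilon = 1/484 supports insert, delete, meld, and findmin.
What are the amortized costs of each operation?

Soft heaps (Chazelle) allow up to an epsilon = 1/484 fraction of elements to have corrupted (raised) keys. Insert is O(log(1/epsilon)) = O(log 484) amortized -- the structure maintains heap-ordered binary trees of rank bounded by O(log(1/epsilon)). Meld concatenates root lists: O(1) amortized. Delete and findmin are O(1) amortized.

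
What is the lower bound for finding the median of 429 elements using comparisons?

To find the median of 429 elements, every element must be compared at least once, so the lower bound is Omega(n). The BFPRT algorithm achieves O(n), making this tight.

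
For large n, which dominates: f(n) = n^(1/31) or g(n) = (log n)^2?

f(n) = n^(1/31) grows faster: any positive power of n dominates any polylog.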